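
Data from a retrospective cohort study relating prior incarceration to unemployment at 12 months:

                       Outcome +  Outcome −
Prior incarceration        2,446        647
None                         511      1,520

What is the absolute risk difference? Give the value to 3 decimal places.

0.539

Cells: a = 2446, b = 647, c = 511, d = 1520.
Risk in exposed = 2446/3093 = 0.790818; risk in unexposed = 511/2031 = 0.251600.
Risk difference = 0.790818 − 0.251600 = 0.539218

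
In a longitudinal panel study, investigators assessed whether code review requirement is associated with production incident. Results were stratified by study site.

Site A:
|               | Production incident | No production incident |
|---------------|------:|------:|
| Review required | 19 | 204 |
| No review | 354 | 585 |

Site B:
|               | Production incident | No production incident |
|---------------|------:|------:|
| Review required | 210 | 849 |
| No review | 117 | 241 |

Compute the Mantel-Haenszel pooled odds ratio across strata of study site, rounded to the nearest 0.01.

OR_MH = Σ(aᵢdᵢ/nᵢ) / Σ(bᵢcᵢ/nᵢ), where nᵢ is the stratum total.
Stratum 1 (Site A): n = 1162; a·d/n = 19·585/1162 = 9.5654; b·c/n = 204·354/1162 = 62.1480
Stratum 2 (Site B): n = 1417; a·d/n = 210·241/1417 = 35.7163; b·c/n = 849·117/1417 = 70.1009
OR_MH = (9.5654 + 35.7163) / (62.1480 + 70.1009) = 45.2817 / 132.2489 = 0.34240

0.34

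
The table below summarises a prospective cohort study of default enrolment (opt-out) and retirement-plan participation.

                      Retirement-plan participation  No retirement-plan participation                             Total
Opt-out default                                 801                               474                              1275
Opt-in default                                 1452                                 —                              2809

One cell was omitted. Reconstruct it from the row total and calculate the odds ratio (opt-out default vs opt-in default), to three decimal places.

1.579

The missing cell is in the unexposed row: 2809 − 1452 = 1357.
So a = 801, b = 474, c = 1452, d = 1357.
OR = (a·d)/(b·c) = (801 × 1357) / (474 × 1452) = 1086957 / 688248 = 1.57931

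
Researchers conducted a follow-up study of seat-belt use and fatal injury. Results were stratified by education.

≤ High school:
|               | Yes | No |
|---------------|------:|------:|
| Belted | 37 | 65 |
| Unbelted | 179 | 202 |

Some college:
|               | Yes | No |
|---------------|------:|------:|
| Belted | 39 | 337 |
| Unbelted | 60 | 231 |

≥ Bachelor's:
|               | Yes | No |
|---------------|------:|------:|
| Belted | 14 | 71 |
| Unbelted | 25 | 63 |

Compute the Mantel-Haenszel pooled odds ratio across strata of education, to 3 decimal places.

0.527

OR_MH = Σ(aᵢdᵢ/nᵢ) / Σ(bᵢcᵢ/nᵢ), where nᵢ is the stratum total.
Stratum 1 (≤ High school): n = 483; a·d/n = 37·202/483 = 15.4741; b·c/n = 65·179/483 = 24.0890
Stratum 2 (Some college): n = 667; a·d/n = 39·231/667 = 13.5067; b·c/n = 337·60/667 = 30.3148
Stratum 3 (≥ Bachelor's): n = 173; a·d/n = 14·63/173 = 5.0983; b·c/n = 71·25/173 = 10.2601
OR_MH = (15.4741 + 13.5067 + 5.0983) / (24.0890 + 30.3148 + 10.2601) = 34.0791 / 64.6640 = 0.52702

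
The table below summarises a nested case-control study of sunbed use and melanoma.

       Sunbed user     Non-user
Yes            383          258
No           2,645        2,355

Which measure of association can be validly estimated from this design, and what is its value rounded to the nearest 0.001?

1.322

Reading the table with exposure as columns: a = 383 (Sunbed user, case), b = 2645 (Sunbed user, non-case), c = 258 (Non-user, case), d = 2355.
This is a nested case-control study: participants were sampled on outcome status, so risks in the source population cannot be estimated directly — relative risk is not valid here. The odds ratio is the appropriate measure.
OR = (a·d)/(b·c) = (383 × 2355) / (2645 × 258) = 901965 / 682410 = 1.32173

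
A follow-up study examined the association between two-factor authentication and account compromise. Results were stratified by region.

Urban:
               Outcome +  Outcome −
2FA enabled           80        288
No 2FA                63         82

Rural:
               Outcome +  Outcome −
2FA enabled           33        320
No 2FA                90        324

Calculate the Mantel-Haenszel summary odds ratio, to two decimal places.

OR_MH = Σ(aᵢdᵢ/nᵢ) / Σ(bᵢcᵢ/nᵢ), where nᵢ is the stratum total.
Stratum 1 (Urban): n = 513; a·d/n = 80·82/513 = 12.7875; b·c/n = 288·63/513 = 35.3684
Stratum 2 (Rural): n = 767; a·d/n = 33·324/767 = 13.9400; b·c/n = 320·90/767 = 37.5489
OR_MH = (12.7875 + 13.9400) / (35.3684 + 37.5489) = 26.7276 / 72.9173 = 0.36655

0.37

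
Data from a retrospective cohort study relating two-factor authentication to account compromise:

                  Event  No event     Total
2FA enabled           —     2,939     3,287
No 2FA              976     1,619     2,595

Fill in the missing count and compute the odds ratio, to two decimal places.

The missing cell is in the exposed row: 3287 − 2939 = 348.
So a = 348, b = 2939, c = 976, d = 1619.
OR = (a·d)/(b·c) = (348 × 1619) / (2939 × 976) = 563412 / 2868464 = 0.19642

0.20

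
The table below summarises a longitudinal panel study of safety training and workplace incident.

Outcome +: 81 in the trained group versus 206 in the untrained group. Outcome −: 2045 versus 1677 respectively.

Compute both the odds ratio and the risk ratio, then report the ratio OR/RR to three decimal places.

From the description: a = 81, b = 2045, c = 206, d = 1677.
OR = (81·1677)/(2045·206) = 135837/421270 = 0.32245
Risk in exposed = 81/2126 = 0.03810; risk in unexposed = 206/1883 = 0.10940; RR = 0.34826
OR/RR = 0.32245 / 0.34826 = 0.92588
The outcome is not rare, so the OR lies further from 1 than the RR.

0.926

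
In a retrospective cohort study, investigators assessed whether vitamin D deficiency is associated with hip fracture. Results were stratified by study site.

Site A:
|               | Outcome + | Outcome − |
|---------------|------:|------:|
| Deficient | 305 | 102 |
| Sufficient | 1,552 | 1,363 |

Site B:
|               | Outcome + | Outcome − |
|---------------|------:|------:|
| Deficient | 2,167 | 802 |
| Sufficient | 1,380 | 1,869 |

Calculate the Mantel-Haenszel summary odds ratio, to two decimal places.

OR_MH = Σ(aᵢdᵢ/nᵢ) / Σ(bᵢcᵢ/nᵢ), where nᵢ is the stratum total.
Stratum 1 (Site A): n = 3322; a·d/n = 305·1363/3322 = 125.1400; b·c/n = 102·1552/3322 = 47.6532
Stratum 2 (Site B): n = 6218; a·d/n = 2167·1869/6218 = 651.3546; b·c/n = 802·1380/6218 = 177.9929
OR_MH = (125.1400 + 651.3546) / (47.6532 + 177.9929) = 776.4946 / 225.6461 = 3.44120

3.44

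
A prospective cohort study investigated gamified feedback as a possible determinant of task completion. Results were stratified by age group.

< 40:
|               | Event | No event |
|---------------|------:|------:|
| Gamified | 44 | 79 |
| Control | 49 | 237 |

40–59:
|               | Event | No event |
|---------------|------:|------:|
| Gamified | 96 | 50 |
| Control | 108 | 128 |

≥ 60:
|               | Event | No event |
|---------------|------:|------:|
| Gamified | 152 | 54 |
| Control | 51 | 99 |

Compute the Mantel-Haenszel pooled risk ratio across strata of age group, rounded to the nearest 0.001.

1.802

RR_MH = Σ(aᵢ·n₀ᵢ/nᵢ) / Σ(cᵢ·n₁ᵢ/nᵢ), with n₁ᵢ = aᵢ+bᵢ (exposed), n₀ᵢ = cᵢ+dᵢ (unexposed), nᵢ = n₁ᵢ+n₀ᵢ.
Stratum 1 (< 40): n₁ = 123, n₀ = 286, n = 409; a·n₀/n = 44·286/409 = 30.7677; c·n₁/n = 49·123/409 = 14.7359
Stratum 2 (40–59): n₁ = 146, n₀ = 236, n = 382; a·n₀/n = 96·236/382 = 59.3089; c·n₁/n = 108·146/382 = 41.2775
Stratum 3 (≥ 60): n₁ = 206, n₀ = 150, n = 356; a·n₀/n = 152·150/356 = 64.0449; c·n₁/n = 51·206/356 = 29.5112
RR_MH = (30.7677 + 59.3089 + 64.0449) / (14.7359 + 41.2775 + 29.5112) = 154.1216 / 85.5247 = 1.80207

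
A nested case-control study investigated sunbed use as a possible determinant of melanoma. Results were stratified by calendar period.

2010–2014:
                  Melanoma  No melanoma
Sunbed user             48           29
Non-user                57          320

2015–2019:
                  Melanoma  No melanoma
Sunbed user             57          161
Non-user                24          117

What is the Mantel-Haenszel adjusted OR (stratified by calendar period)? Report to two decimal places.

OR_MH = Σ(aᵢdᵢ/nᵢ) / Σ(bᵢcᵢ/nᵢ), where nᵢ is the stratum total.
Stratum 1 (2010–2014): n = 454; a·d/n = 48·320/454 = 33.8326; b·c/n = 29·57/454 = 3.6410
Stratum 2 (2015–2019): n = 359; a·d/n = 57·117/359 = 18.5766; b·c/n = 161·24/359 = 10.7632
OR_MH = (33.8326 + 18.5766) / (3.6410 + 10.7632) = 52.4092 / 14.4042 = 3.63847

3.64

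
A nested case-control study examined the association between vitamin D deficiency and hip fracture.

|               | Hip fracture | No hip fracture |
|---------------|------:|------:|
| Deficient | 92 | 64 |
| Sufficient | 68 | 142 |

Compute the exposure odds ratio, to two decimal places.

Cells: a = 92, b = 64, c = 68, d = 142.
OR = (a·d)/(b·c) = (92 × 142) / (64 × 68) = 13064 / 4352 = 3.00184
The odds of hip fracture are about 3.00 times as high in the deficient group.

3.00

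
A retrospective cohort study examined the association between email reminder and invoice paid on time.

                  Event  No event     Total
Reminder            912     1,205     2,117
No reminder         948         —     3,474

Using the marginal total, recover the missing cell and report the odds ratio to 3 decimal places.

2.017

The missing cell is in the unexposed row: 3474 − 948 = 2526.
So a = 912, b = 1205, c = 948, d = 2526.
OR = (a·d)/(b·c) = (912 × 2526) / (1205 × 948) = 2303712 / 1142340 = 2.01666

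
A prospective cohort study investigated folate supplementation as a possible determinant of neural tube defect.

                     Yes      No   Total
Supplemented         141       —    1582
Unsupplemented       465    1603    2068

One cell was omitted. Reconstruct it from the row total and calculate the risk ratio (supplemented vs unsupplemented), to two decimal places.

The missing cell is in the exposed row: 1582 − 141 = 1441.
So a = 141, b = 1441, c = 465, d = 1603.
RR = [a/(a+b)] / [c/(c+d)] = (141/1582) / (465/2068) = 0.08913/0.22485 = 0.39638

0.40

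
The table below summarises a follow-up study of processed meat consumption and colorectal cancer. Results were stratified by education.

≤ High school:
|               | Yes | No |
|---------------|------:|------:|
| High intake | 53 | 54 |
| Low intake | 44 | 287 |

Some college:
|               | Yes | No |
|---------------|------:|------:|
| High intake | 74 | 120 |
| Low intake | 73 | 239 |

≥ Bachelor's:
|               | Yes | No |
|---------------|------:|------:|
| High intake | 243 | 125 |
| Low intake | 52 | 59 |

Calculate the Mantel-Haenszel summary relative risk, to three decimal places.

1.805

RR_MH = Σ(aᵢ·n₀ᵢ/nᵢ) / Σ(cᵢ·n₁ᵢ/nᵢ), with n₁ᵢ = aᵢ+bᵢ (exposed), n₀ᵢ = cᵢ+dᵢ (unexposed), nᵢ = n₁ᵢ+n₀ᵢ.
Stratum 1 (≤ High school): n₁ = 107, n₀ = 331, n = 438; a·n₀/n = 53·331/438 = 40.0525; c·n₁/n = 44·107/438 = 10.7489
Stratum 2 (Some college): n₁ = 194, n₀ = 312, n = 506; a·n₀/n = 74·312/506 = 45.6285; c·n₁/n = 73·194/506 = 27.9881
Stratum 3 (≥ Bachelor's): n₁ = 368, n₀ = 111, n = 479; a·n₀/n = 243·111/479 = 56.3111; c·n₁/n = 52·368/479 = 39.9499
RR_MH = (40.0525 + 45.6285 + 56.3111) / (10.7489 + 27.9881 + 39.9499) = 141.9920 / 78.6869 = 1.80452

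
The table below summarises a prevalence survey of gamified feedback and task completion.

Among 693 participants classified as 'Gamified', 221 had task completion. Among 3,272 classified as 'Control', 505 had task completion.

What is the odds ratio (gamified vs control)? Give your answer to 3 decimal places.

From the description: a = 221, b = 472, c = 505, d = 2767.
OR = (a·d)/(b·c) = (221 × 2767) / (472 × 505) = 611507 / 238360 = 2.56548
The odds of task completion are about 2.57 times as high in the gamified group.

2.565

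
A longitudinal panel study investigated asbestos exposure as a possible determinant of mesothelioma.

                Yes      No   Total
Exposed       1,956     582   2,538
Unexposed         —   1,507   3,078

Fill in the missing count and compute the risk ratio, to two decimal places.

The missing cell is in the unexposed row: 3078 − 1507 = 1571.
So a = 1956, b = 582, c = 1571, d = 1507.
RR = [a/(a+b)] / [c/(c+d)] = (1956/2538) / (1571/3078) = 0.77069/0.51040 = 1.50997

1.51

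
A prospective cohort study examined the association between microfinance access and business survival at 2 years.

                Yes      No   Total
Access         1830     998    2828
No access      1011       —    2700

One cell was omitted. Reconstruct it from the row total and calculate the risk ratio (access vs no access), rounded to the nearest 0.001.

The missing cell is in the unexposed row: 2700 − 1011 = 1689.
So a = 1830, b = 998, c = 1011, d = 1689.
RR = [a/(a+b)] / [c/(c+d)] = (1830/2828) / (1011/2700) = 0.64710/0.37444 = 1.72816

1.728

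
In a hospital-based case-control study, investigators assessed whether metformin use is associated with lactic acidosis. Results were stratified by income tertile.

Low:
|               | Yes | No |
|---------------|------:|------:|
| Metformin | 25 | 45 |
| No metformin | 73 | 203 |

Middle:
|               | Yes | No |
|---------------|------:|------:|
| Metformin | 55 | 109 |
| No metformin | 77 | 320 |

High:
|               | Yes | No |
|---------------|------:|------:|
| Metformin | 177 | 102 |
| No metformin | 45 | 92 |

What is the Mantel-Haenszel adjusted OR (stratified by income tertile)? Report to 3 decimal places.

2.400

OR_MH = Σ(aᵢdᵢ/nᵢ) / Σ(bᵢcᵢ/nᵢ), where nᵢ is the stratum total.
Stratum 1 (Low): n = 346; a·d/n = 25·203/346 = 14.6676; b·c/n = 45·73/346 = 9.4942
Stratum 2 (Middle): n = 561; a·d/n = 55·320/561 = 31.3725; b·c/n = 109·77/561 = 14.9608
Stratum 3 (High): n = 416; a·d/n = 177·92/416 = 39.1442; b·c/n = 102·45/416 = 11.0337
OR_MH = (14.6676 + 31.3725 + 39.1442) / (9.4942 + 14.9608 + 11.0337) = 85.1844 / 35.4887 = 2.40033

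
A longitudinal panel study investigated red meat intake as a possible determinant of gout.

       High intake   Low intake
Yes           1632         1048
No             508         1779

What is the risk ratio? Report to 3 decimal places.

2.057

Reading the table with exposure as columns: a = 1632 (High intake, case), b = 508 (High intake, non-case), c = 1048 (Low intake, case), d = 1779.
Risk in exposed = 1632/2140 = 0.76262; risk in unexposed = 1048/2827 = 0.37071.
RR = 0.76262 / 0.37071 = 2.05717
The risk among the exposed is 2.06 times that among the unexposed.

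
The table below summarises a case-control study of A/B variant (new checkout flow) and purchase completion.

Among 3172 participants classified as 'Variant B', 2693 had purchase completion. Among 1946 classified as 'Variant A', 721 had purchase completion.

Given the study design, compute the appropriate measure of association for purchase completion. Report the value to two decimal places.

9.55

From the description: a = 2693, b = 479, c = 721, d = 1225.
This is a case-control study: participants were sampled on outcome status, so risks in the source population cannot be estimated directly — relative risk is not valid here. The odds ratio is the appropriate measure.
OR = (a·d)/(b·c) = (2693 × 1225) / (479 × 721) = 3298925 / 345359 = 9.55216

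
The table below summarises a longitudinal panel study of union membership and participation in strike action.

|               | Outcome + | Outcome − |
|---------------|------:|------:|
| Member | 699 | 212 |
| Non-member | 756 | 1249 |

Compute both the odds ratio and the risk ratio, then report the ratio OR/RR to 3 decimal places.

Cells: a = 699, b = 212, c = 756, d = 1249.
OR = (699·1249)/(212·756) = 873051/160272 = 5.44731
Risk in exposed = 699/911 = 0.76729; risk in unexposed = 756/2005 = 0.37706; RR = 2.03494
OR/RR = 5.44731 / 2.03494 = 2.67689
The outcome is not rare, so the OR lies further from 1 than the RR.

2.677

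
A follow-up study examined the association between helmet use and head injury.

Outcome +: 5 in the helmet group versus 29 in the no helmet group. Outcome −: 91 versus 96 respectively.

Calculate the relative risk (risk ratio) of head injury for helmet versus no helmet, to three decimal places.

0.224

From the description: a = 5, b = 91, c = 29, d = 96.
Risk in exposed = 5/96 = 0.05208; risk in unexposed = 29/125 = 0.23200.
RR = 0.05208 / 0.23200 = 0.22450
The risk is 78% lower among the exposed than among the unexposed.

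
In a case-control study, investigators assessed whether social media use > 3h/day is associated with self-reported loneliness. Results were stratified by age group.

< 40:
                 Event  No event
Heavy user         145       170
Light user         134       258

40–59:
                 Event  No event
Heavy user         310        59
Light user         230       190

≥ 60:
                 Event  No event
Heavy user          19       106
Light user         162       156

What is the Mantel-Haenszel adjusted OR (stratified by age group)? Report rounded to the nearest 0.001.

OR_MH = Σ(aᵢdᵢ/nᵢ) / Σ(bᵢcᵢ/nᵢ), where nᵢ is the stratum total.
Stratum 1 (< 40): n = 707; a·d/n = 145·258/707 = 52.9137; b·c/n = 170·134/707 = 32.2207
Stratum 2 (40–59): n = 789; a·d/n = 310·190/789 = 74.6515; b·c/n = 59·230/789 = 17.1990
Stratum 3 (≥ 60): n = 443; a·d/n = 19·156/443 = 6.6907; b·c/n = 106·162/443 = 38.7630
OR_MH = (52.9137 + 74.6515 + 6.6907) / (32.2207 + 17.1990 + 38.7630) = 134.2559 / 88.1826 = 1.52248

1.522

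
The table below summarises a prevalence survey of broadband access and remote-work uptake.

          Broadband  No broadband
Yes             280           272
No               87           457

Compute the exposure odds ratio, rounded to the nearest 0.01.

5.41

Reading the table with exposure as columns: a = 280 (Broadband, case), b = 87 (Broadband, non-case), c = 272 (No broadband, case), d = 457.
OR = (a·d)/(b·c) = (280 × 457) / (87 × 272) = 127960 / 23664 = 5.40737
The odds of remote-work uptake are about 5.41 times as high in the broadband group.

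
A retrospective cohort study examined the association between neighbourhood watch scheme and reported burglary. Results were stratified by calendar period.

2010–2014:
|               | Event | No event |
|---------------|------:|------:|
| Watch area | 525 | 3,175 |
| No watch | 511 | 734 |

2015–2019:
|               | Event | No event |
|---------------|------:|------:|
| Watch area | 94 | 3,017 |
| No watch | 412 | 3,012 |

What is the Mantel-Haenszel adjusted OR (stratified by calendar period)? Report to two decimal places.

OR_MH = Σ(aᵢdᵢ/nᵢ) / Σ(bᵢcᵢ/nᵢ), where nᵢ is the stratum total.
Stratum 1 (2010–2014): n = 4945; a·d/n = 525·734/4945 = 77.9272; b·c/n = 3175·511/4945 = 328.0940
Stratum 2 (2015–2019): n = 6535; a·d/n = 94·3012/6535 = 43.3249; b·c/n = 3017·412/6535 = 190.2072
OR_MH = (77.9272 + 43.3249) / (328.0940 + 190.2072) = 121.2521 / 518.3012 = 0.23394

0.23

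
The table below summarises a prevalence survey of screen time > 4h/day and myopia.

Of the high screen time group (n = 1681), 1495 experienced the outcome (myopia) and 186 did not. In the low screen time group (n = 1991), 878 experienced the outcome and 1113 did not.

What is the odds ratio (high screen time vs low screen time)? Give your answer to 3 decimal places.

From the description: a = 1495, b = 186, c = 878, d = 1113.
OR = (a·d)/(b·c) = (1495 × 1113) / (186 × 878) = 1663935 / 163308 = 10.18894
The odds of myopia are about 10.19 times as high in the high screen time group.

10.189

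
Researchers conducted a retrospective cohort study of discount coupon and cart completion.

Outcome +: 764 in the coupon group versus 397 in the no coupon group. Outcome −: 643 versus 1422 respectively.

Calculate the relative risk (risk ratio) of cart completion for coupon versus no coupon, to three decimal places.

2.488

From the description: a = 764, b = 643, c = 397, d = 1422.
Risk in exposed = 764/1407 = 0.54300; risk in unexposed = 397/1819 = 0.21825.
RR = 0.54300 / 0.21825 = 2.48795
The risk among the exposed is 2.49 times that among the unexposed.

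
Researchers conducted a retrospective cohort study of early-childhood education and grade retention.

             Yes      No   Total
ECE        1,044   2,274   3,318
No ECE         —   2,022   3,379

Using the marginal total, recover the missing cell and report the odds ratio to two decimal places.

The missing cell is in the unexposed row: 3379 − 2022 = 1357.
So a = 1044, b = 2274, c = 1357, d = 2022.
OR = (a·d)/(b·c) = (1044 × 2022) / (2274 × 1357) = 2110968 / 3085818 = 0.68409

0.68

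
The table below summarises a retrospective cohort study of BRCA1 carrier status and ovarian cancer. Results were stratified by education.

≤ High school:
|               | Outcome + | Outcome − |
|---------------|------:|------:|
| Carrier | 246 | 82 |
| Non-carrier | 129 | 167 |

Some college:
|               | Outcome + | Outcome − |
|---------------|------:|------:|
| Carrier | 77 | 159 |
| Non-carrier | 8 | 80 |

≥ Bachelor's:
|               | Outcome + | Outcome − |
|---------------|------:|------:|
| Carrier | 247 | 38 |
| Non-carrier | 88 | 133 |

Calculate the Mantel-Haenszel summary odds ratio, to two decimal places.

5.45

OR_MH = Σ(aᵢdᵢ/nᵢ) / Σ(bᵢcᵢ/nᵢ), where nᵢ is the stratum total.
Stratum 1 (≤ High school): n = 624; a·d/n = 246·167/624 = 65.8365; b·c/n = 82·129/624 = 16.9519
Stratum 2 (Some college): n = 324; a·d/n = 77·80/324 = 19.0123; b·c/n = 159·8/324 = 3.9259
Stratum 3 (≥ Bachelor's): n = 506; a·d/n = 247·133/506 = 64.9229; b·c/n = 38·88/506 = 6.6087
OR_MH = (65.8365 + 19.0123 + 64.9229) / (16.9519 + 3.9259 + 6.6087) = 149.7718 / 27.4865 = 5.44891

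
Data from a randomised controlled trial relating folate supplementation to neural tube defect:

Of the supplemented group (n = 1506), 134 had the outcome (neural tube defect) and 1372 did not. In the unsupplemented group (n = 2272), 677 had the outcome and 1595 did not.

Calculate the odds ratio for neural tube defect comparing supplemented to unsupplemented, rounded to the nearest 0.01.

0.23

From the description: a = 134, b = 1372, c = 677, d = 1595.
OR = (a·d)/(b·c) = (134 × 1595) / (1372 × 677) = 213730 / 928844 = 0.23010
Exposure is associated with lower odds of neural tube defect (OR = 0.23 < 1).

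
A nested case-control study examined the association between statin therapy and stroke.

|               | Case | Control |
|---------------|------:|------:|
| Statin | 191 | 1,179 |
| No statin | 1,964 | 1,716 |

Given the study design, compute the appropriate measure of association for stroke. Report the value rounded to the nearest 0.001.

0.142

Cells: a = 191, b = 1179, c = 1964, d = 1716.
This is a nested case-control study: participants were sampled on outcome status, so risks in the source population cannot be estimated directly — relative risk is not valid here. The odds ratio is the appropriate measure.
OR = (a·d)/(b·c) = (191 × 1716) / (1179 × 1964) = 327756 / 2315556 = 0.14155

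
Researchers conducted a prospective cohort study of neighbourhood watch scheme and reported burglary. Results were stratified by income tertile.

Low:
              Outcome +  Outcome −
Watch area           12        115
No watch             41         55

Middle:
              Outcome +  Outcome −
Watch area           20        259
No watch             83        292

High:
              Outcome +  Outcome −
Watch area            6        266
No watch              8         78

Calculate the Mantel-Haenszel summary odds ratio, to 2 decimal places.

0.22

OR_MH = Σ(aᵢdᵢ/nᵢ) / Σ(bᵢcᵢ/nᵢ), where nᵢ is the stratum total.
Stratum 1 (Low): n = 223; a·d/n = 12·55/223 = 2.9596; b·c/n = 115·41/223 = 21.1435
Stratum 2 (Middle): n = 654; a·d/n = 20·292/654 = 8.9297; b·c/n = 259·83/654 = 32.8700
Stratum 3 (High): n = 358; a·d/n = 6·78/358 = 1.3073; b·c/n = 266·8/358 = 5.9441
OR_MH = (2.9596 + 8.9297 + 1.3073) / (21.1435 + 32.8700 + 5.9441) = 13.1966 / 59.9577 = 0.22010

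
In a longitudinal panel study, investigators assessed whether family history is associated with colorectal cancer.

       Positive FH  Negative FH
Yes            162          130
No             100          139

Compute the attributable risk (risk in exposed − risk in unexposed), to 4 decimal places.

0.1350

Reading the table with exposure as columns: a = 162 (Positive FH, case), b = 100 (Positive FH, non-case), c = 130 (Negative FH, case), d = 139.
Risk in exposed = 162/262 = 0.618321; risk in unexposed = 130/269 = 0.483271.
Risk difference = 0.618321 − 0.483271 = 0.135049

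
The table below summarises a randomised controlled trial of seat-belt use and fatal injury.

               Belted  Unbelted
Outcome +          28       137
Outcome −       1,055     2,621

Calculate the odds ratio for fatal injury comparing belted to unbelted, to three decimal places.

0.508

Reading the table with exposure as columns: a = 28 (Belted, case), b = 1055 (Belted, non-case), c = 137 (Unbelted, case), d = 2621.
OR = (a·d)/(b·c) = (28 × 2621) / (1055 × 137) = 73388 / 144535 = 0.50775
Exposure is associated with lower odds of fatal injury (OR = 0.51 < 1).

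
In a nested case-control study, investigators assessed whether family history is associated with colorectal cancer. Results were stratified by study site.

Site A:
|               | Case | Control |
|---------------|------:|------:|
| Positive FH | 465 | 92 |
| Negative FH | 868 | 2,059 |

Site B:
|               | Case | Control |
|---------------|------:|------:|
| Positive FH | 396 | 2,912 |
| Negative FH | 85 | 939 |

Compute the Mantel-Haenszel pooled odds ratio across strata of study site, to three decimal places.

OR_MH = Σ(aᵢdᵢ/nᵢ) / Σ(bᵢcᵢ/nᵢ), where nᵢ is the stratum total.
Stratum 1 (Site A): n = 3484; a·d/n = 465·2059/3484 = 274.8091; b·c/n = 92·868/3484 = 22.9208
Stratum 2 (Site B): n = 4332; a·d/n = 396·939/4332 = 85.8366; b·c/n = 2912·85/4332 = 57.1376
OR_MH = (274.8091 + 85.8366) / (22.9208 + 57.1376) = 360.6457 / 80.0584 = 4.50478

4.505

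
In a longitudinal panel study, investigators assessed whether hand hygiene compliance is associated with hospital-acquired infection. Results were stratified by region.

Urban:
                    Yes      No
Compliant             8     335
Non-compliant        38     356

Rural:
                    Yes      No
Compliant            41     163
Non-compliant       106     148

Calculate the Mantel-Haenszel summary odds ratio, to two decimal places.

0.31

OR_MH = Σ(aᵢdᵢ/nᵢ) / Σ(bᵢcᵢ/nᵢ), where nᵢ is the stratum total.
Stratum 1 (Urban): n = 737; a·d/n = 8·356/737 = 3.8643; b·c/n = 335·38/737 = 17.2727
Stratum 2 (Rural): n = 458; a·d/n = 41·148/458 = 13.2489; b·c/n = 163·106/458 = 37.7249
OR_MH = (3.8643 + 13.2489) / (17.2727 + 37.7249) = 17.1132 / 54.9976 = 0.31116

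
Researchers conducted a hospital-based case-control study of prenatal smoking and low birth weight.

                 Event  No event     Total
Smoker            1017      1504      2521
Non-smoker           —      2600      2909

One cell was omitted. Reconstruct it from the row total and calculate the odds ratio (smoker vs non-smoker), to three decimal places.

5.690

The missing cell is in the unexposed row: 2909 − 2600 = 309.
So a = 1017, b = 1504, c = 309, d = 2600.
OR = (a·d)/(b·c) = (1017 × 2600) / (1504 × 309) = 2644200 / 464736 = 5.68968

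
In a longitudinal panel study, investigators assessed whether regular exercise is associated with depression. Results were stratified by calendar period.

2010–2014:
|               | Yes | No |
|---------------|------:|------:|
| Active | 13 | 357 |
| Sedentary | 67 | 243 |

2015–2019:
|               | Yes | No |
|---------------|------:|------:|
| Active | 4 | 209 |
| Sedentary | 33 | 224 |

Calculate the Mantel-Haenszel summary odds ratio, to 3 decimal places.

OR_MH = Σ(aᵢdᵢ/nᵢ) / Σ(bᵢcᵢ/nᵢ), where nᵢ is the stratum total.
Stratum 1 (2010–2014): n = 680; a·d/n = 13·243/680 = 4.6456; b·c/n = 357·67/680 = 35.1750
Stratum 2 (2015–2019): n = 470; a·d/n = 4·224/470 = 1.9064; b·c/n = 209·33/470 = 14.6745
OR_MH = (4.6456 + 1.9064) / (35.1750 + 14.6745) = 6.5520 / 49.8495 = 0.13144

0.131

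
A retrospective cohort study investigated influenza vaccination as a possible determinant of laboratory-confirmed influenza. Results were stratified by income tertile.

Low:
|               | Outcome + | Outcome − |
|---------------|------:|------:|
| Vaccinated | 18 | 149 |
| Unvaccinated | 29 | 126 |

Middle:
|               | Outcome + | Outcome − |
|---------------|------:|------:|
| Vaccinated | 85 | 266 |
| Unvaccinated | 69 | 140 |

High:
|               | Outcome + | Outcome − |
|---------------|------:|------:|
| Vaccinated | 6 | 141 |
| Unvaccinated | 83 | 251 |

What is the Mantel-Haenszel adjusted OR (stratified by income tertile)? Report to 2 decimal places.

OR_MH = Σ(aᵢdᵢ/nᵢ) / Σ(bᵢcᵢ/nᵢ), where nᵢ is the stratum total.
Stratum 1 (Low): n = 322; a·d/n = 18·126/322 = 7.0435; b·c/n = 149·29/322 = 13.4193
Stratum 2 (Middle): n = 560; a·d/n = 85·140/560 = 21.2500; b·c/n = 266·69/560 = 32.7750
Stratum 3 (High): n = 481; a·d/n = 6·251/481 = 3.1310; b·c/n = 141·83/481 = 24.3306
OR_MH = (7.0435 + 21.2500 + 3.1310) / (13.4193 + 32.7750 + 24.3306) = 31.4245 / 70.5248 = 0.44558

0.45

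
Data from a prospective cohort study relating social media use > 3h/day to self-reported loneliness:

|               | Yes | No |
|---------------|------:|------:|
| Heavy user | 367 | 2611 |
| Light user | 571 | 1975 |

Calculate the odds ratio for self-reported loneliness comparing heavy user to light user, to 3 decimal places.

Cells: a = 367, b = 2611, c = 571, d = 1975.
OR = (a·d)/(b·c) = (367 × 1975) / (2611 × 571) = 724825 / 1490881 = 0.48617
Exposure is associated with lower odds of self-reported loneliness (OR = 0.49 < 1).

0.486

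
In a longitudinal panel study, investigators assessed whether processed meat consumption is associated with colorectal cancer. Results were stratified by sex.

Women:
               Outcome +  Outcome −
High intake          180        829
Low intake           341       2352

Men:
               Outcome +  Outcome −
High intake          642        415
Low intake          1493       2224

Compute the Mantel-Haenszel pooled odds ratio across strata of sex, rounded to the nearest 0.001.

2.006

OR_MH = Σ(aᵢdᵢ/nᵢ) / Σ(bᵢcᵢ/nᵢ), where nᵢ is the stratum total.
Stratum 1 (Women): n = 3702; a·d/n = 180·2352/3702 = 114.3598; b·c/n = 829·341/3702 = 76.3612
Stratum 2 (Men): n = 4774; a·d/n = 642·2224/4774 = 299.0800; b·c/n = 415·1493/4774 = 129.7853
OR_MH = (114.3598 + 299.0800) / (76.3612 + 129.7853) = 413.4398 / 206.1465 = 2.00556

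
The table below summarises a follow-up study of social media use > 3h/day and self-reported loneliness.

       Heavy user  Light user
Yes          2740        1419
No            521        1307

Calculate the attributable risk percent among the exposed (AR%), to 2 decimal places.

38.05

Reading the table with exposure as columns: a = 2740 (Heavy user, case), b = 521 (Heavy user, non-case), c = 1419 (Light user, case), d = 1307.
Risk in exposed = 2740/3261 = 0.84023; risk in unexposed = 1419/2726 = 0.52054.
RR = 0.84023/0.52054 = 1.61415
AR% = (RR − 1)/RR × 100 = (1.61415 − 1)/1.61415 × 100 = 38.0478%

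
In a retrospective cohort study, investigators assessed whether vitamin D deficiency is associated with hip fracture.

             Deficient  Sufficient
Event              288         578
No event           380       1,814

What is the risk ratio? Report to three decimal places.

Reading the table with exposure as columns: a = 288 (Deficient, case), b = 380 (Deficient, non-case), c = 578 (Sufficient, case), d = 1814.
Risk in exposed = 288/668 = 0.43114; risk in unexposed = 578/2392 = 0.24164.
RR = 0.43114 / 0.24164 = 1.78422
The risk among the exposed is 1.78 times that among the unexposed.

1.784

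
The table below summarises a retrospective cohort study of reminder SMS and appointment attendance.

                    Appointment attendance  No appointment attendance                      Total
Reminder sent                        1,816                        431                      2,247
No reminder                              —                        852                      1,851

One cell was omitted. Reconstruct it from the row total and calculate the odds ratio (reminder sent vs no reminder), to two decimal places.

3.59

The missing cell is in the unexposed row: 1851 − 852 = 999.
So a = 1816, b = 431, c = 999, d = 852.
OR = (a·d)/(b·c) = (1816 × 852) / (431 × 999) = 1547232 / 430569 = 3.59346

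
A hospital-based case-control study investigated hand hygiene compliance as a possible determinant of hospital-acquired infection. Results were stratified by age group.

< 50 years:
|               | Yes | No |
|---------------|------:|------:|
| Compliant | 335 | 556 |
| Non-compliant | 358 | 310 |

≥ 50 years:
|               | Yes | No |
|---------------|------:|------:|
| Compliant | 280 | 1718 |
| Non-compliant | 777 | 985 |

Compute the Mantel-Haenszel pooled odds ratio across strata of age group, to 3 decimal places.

0.290

OR_MH = Σ(aᵢdᵢ/nᵢ) / Σ(bᵢcᵢ/nᵢ), where nᵢ is the stratum total.
Stratum 1 (< 50 years): n = 1559; a·d/n = 335·310/1559 = 66.6132; b·c/n = 556·358/1559 = 127.6767
Stratum 2 (≥ 50 years): n = 3760; a·d/n = 280·985/3760 = 73.3511; b·c/n = 1718·777/3760 = 355.0229
OR_MH = (66.6132 + 73.3511) / (127.6767 + 355.0229) = 139.9643 / 482.6996 = 0.28996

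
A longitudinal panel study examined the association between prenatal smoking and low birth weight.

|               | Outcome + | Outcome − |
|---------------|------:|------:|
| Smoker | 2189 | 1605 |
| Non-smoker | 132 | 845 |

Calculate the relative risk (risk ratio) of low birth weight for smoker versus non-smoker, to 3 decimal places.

Cells: a = 2189, b = 1605, c = 132, d = 845.
Risk in exposed = 2189/3794 = 0.57696; risk in unexposed = 132/977 = 0.13511.
RR = 0.57696 / 0.13511 = 4.27041
The risk among the exposed is 4.27 times that among the unexposed.

4.270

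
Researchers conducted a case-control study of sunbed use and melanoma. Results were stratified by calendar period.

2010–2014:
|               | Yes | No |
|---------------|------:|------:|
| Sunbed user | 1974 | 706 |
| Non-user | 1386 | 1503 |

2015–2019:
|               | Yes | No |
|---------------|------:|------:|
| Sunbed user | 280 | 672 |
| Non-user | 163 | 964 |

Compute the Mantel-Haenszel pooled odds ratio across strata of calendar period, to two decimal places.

2.90

OR_MH = Σ(aᵢdᵢ/nᵢ) / Σ(bᵢcᵢ/nᵢ), where nᵢ is the stratum total.
Stratum 1 (2010–2014): n = 5569; a·d/n = 1974·1503/5569 = 532.7567; b·c/n = 706·1386/5569 = 175.7077
Stratum 2 (2015–2019): n = 2079; a·d/n = 280·964/2079 = 129.8316; b·c/n = 672·163/2079 = 52.6869
OR_MH = (532.7567 + 129.8316) / (175.7077 + 52.6869) = 662.5883 / 228.3945 = 2.90107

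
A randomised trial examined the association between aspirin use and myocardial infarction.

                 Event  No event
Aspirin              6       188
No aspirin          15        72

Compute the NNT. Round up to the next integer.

Risk in treated group = 6/194 = 0.03093; risk in control = 15/87 = 0.17241.
Absolute risk reduction = 0.17241 − 0.03093 = 0.14149
NNT = 1 / ARR = 1 / 0.14149 = 7.068 → round up → 8

8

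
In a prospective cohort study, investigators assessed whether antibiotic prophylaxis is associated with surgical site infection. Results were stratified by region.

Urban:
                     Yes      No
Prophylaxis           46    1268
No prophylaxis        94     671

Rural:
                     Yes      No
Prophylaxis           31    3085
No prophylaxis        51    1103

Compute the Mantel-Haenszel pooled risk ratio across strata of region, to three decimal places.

RR_MH = Σ(aᵢ·n₀ᵢ/nᵢ) / Σ(cᵢ·n₁ᵢ/nᵢ), with n₁ᵢ = aᵢ+bᵢ (exposed), n₀ᵢ = cᵢ+dᵢ (unexposed), nᵢ = n₁ᵢ+n₀ᵢ.
Stratum 1 (Urban): n₁ = 1314, n₀ = 765, n = 2079; a·n₀/n = 46·765/2079 = 16.9264; c·n₁/n = 94·1314/2079 = 59.4113
Stratum 2 (Rural): n₁ = 3116, n₀ = 1154, n = 4270; a·n₀/n = 31·1154/4270 = 8.3780; c·n₁/n = 51·3116/4270 = 37.2169
RR_MH = (16.9264 + 8.3780) / (59.4113 + 37.2169) = 25.3044 / 96.6281 = 0.26187

0.262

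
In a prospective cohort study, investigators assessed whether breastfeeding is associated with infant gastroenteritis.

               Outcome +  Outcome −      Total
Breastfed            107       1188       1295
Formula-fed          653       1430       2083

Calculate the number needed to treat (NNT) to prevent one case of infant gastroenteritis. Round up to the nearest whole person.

5

Risk in treated group = 107/1295 = 0.08263; risk in control = 653/2083 = 0.31349.
Absolute risk reduction = 0.31349 − 0.08263 = 0.23086
NNT = 1 / ARR = 1 / 0.23086 = 4.332 → round up → 5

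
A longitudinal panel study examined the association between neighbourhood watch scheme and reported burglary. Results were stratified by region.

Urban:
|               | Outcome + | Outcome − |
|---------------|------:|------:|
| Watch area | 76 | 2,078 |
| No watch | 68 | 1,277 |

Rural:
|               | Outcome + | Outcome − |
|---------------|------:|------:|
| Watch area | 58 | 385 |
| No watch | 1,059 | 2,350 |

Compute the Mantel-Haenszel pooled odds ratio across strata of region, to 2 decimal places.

0.43

OR_MH = Σ(aᵢdᵢ/nᵢ) / Σ(bᵢcᵢ/nᵢ), where nᵢ is the stratum total.
Stratum 1 (Urban): n = 3499; a·d/n = 76·1277/3499 = 27.7371; b·c/n = 2078·68/3499 = 40.3841
Stratum 2 (Rural): n = 3852; a·d/n = 58·2350/3852 = 35.3842; b·c/n = 385·1059/3852 = 105.8450
OR_MH = (27.7371 + 35.3842) / (40.3841 + 105.8450) = 63.1213 / 146.2291 = 0.43166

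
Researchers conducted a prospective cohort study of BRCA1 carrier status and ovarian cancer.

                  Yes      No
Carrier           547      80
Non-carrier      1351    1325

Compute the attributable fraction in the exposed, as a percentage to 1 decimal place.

42.1

Cells: a = 547, b = 80, c = 1351, d = 1325.
Risk in exposed = 547/627 = 0.87241; risk in unexposed = 1351/2676 = 0.50486.
RR = 0.87241/0.50486 = 1.72803
AR% = (RR − 1)/RR × 100 = (1.72803 − 1)/1.72803 × 100 = 42.1305%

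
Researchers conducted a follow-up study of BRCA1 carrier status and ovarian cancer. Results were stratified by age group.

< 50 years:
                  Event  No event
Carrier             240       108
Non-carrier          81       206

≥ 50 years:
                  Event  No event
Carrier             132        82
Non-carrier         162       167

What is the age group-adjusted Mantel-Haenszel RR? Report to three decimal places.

1.741

RR_MH = Σ(aᵢ·n₀ᵢ/nᵢ) / Σ(cᵢ·n₁ᵢ/nᵢ), with n₁ᵢ = aᵢ+bᵢ (exposed), n₀ᵢ = cᵢ+dᵢ (unexposed), nᵢ = n₁ᵢ+n₀ᵢ.
Stratum 1 (< 50 years): n₁ = 348, n₀ = 287, n = 635; a·n₀/n = 240·287/635 = 108.4724; c·n₁/n = 81·348/635 = 44.3906
Stratum 2 (≥ 50 years): n₁ = 214, n₀ = 329, n = 543; a·n₀/n = 132·329/543 = 79.9779; c·n₁/n = 162·214/543 = 63.8453
RR_MH = (108.4724 + 79.9779) / (44.3906 + 63.8453) = 188.4503 / 108.2359 = 1.74111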